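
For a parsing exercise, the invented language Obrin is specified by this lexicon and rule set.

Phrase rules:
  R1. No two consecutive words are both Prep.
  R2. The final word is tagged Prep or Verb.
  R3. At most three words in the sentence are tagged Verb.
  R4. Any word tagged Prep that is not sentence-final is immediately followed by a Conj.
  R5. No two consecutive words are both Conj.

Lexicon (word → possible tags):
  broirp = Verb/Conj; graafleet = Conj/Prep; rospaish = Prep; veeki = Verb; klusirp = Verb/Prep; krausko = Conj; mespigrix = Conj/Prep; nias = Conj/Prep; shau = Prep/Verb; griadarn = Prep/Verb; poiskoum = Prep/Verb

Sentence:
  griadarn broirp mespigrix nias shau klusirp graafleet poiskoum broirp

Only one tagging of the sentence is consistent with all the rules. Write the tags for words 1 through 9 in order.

Candidates per position — 1:griadarn {Prep,Verb}; 2:broirp {Verb,Conj}; 3:mespigrix {Conj,Prep}; 4:nias {Conj,Prep}; 5:shau {Prep,Verb}; 6:klusirp {Verb,Prep}; 7:graafleet {Conj,Prep}; 8:poiskoum {Prep,Verb}; 9:broirp {Verb,Conj}.
At position 4, choosing Prep makes rule 4 impossible to satisfy; hence Conj.
At position 5, choosing Prep makes rule 4 impossible to satisfy; hence Verb.
At position 7, choosing Prep makes rule 4 impossible to satisfy; hence Conj.
At position 9, choosing Conj makes rule 2 impossible to satisfy; hence Verb.
At position 3, choosing Conj makes rule 5 impossible to satisfy; hence Prep.
At position 8, choosing Prep makes rule 4 impossible to satisfy; hence Verb.
At position 1, choosing Verb makes rule 3 impossible to satisfy; hence Prep.
At position 2, choosing Verb makes rule 3 impossible to satisfy; hence Conj.
At position 6, choosing Verb makes rule 3 impossible to satisfy; hence Prep.
The unique satisfying tagging is: Prep Conj Prep Conj Verb Prep Conj Verb Verb.
Check: rule 1 satisfied; rule 2 satisfied; rule 3 satisfied; rule 4 satisfied; rule 5 satisfied.

Prep Conj Prep Conj Verb Prep Conj Verb Verb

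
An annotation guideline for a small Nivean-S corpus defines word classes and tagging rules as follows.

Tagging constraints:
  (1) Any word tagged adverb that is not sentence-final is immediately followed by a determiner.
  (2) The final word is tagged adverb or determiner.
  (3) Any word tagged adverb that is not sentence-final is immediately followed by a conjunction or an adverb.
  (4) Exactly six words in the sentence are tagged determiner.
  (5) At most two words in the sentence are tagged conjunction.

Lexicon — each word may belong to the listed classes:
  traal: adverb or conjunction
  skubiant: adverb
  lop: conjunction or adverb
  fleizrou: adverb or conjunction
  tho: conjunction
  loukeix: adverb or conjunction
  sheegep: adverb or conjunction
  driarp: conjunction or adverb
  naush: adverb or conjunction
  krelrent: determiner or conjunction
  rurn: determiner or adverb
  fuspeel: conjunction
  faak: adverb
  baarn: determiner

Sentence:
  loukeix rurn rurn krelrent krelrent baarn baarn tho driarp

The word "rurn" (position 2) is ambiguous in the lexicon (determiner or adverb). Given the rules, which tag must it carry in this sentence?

Candidates per position — 1:loukeix {adverb,conjunction}; 2:rurn {determiner,adverb}; 3:rurn {determiner,adverb}; 4:krelrent {determiner,conjunction}; 5:krelrent {determiner,conjunction}; 6:baarn {determiner}; 7:baarn {determiner}; 8:tho {conjunction}; 9:driarp {conjunction,adverb}.
If word 2 were adverb, no tagging could satisfy rule 4; so word 2 is determiner.
If word 3 were adverb, no tagging could satisfy rule 4; so word 3 is determiner.
If word 4 were conjunction, no tagging could satisfy rule 4; so word 4 is determiner.
If word 5 were conjunction, no tagging could satisfy rule 4; so word 5 is determiner.
If word 9 were conjunction, no tagging could satisfy rule 2; so word 9 is adverb.
If word 1 were adverb, no tagging could satisfy rule 3; so word 1 is conjunction.
The only consistent sequence is: conjunction determiner determiner determiner determiner determiner determiner conjunction adverb.
Checking: rule 1 ok; rule 2 ok; rule 3 ok; rule 4 ok; rule 5 ok.

determiner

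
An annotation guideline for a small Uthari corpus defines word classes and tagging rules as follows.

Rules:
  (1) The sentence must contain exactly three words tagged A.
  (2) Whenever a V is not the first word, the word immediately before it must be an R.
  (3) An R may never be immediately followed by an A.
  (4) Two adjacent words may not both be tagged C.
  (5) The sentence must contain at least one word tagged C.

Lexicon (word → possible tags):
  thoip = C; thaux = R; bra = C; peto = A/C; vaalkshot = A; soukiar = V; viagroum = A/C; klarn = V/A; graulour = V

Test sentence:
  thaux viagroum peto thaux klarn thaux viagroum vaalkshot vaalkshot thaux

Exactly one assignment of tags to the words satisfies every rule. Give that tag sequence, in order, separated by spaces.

R C A R V R C A A R

Candidates per position — 1:thaux {R}; 2:viagroum {A,C}; 3:peto {A,C}; 4:thaux {R}; 5:klarn {V,A}; 6:thaux {R}; 7:viagroum {A,C}; 8:vaalkshot {A}; 9:vaalkshot {A}; 10:thaux {R}.
At position 2, choosing A makes rule 3 impossible to satisfy; hence C.
At position 3, choosing C makes rule 4 impossible to satisfy; hence A.
At position 5, choosing A makes rule 1 impossible to satisfy; hence V.
At position 7, choosing A makes rule 1 impossible to satisfy; hence C.
That leaves exactly one tagging: R C A R V R C A A R.
Checking: rule 1 holds; rule 2 holds; rule 3 holds; rule 4 holds; rule 5 holds.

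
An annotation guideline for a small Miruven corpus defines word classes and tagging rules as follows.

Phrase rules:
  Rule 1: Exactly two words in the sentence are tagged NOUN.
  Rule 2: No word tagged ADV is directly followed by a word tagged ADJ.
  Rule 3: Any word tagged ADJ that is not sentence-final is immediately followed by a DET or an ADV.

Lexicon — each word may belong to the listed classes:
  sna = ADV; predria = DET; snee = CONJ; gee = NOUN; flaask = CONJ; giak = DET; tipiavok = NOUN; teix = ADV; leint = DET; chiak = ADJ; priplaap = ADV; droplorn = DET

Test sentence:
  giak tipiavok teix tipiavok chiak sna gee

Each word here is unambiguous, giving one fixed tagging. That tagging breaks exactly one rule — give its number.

Fixed tagging: DET NOUN ADV NOUN ADJ ADV NOUN.
Applying the rules: R1 ✗, R2 ✓, R3 ✓.
Only rule 1 fails.

1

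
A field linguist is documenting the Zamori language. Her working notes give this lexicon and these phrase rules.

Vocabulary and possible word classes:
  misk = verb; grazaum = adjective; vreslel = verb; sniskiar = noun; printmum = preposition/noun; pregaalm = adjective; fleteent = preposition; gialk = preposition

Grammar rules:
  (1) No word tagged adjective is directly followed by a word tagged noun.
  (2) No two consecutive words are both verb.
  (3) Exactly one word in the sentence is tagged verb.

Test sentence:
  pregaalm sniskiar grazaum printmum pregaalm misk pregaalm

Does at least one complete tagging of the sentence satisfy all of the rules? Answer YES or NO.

Candidates per position — 1:pregaalm {adjective}; 2:sniskiar {noun}; 3:grazaum {adjective}; 4:printmum {preposition,noun}; 5:pregaalm {adjective}; 6:misk {verb}; 7:pregaalm {adjective}.
Rule 1 cannot be satisfied by any choice of tags from the lexicon.
So there is no consistent tagging.

NO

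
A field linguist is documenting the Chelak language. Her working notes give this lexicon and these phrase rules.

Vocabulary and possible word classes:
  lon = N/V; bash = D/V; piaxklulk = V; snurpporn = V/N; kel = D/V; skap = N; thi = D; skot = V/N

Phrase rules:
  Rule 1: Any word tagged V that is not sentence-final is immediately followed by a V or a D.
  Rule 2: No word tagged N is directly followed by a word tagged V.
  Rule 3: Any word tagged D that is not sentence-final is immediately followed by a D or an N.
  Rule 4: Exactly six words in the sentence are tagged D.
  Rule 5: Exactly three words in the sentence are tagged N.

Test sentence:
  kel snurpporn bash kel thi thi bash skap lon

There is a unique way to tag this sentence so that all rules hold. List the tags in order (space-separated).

Candidates per position — 1:kel {D,V}; 2:snurpporn {V,N}; 3:bash {D,V}; 4:kel {D,V}; 5:thi {D}; 6:thi {D}; 7:bash {D,V}; 8:skap {N}; 9:lon {N,V}.
At position 1, choosing V makes rule 4 impossible to satisfy; hence D.
At position 2, choosing V makes rule 3 impossible to satisfy; hence N.
At position 3, choosing V makes rule 2 impossible to satisfy; hence D.
At position 4, choosing V makes rule 3 impossible to satisfy; hence D.
At position 7, choosing V makes rule 1 impossible to satisfy; hence D.
At position 9, choosing V makes rule 2 impossible to satisfy; hence N.
So the tagging must be: D N D D D D D N N.
Check: rule 1 satisfied; rule 2 satisfied; rule 3 satisfied; rule 4 satisfied; rule 5 satisfied.

D N D D D D D N N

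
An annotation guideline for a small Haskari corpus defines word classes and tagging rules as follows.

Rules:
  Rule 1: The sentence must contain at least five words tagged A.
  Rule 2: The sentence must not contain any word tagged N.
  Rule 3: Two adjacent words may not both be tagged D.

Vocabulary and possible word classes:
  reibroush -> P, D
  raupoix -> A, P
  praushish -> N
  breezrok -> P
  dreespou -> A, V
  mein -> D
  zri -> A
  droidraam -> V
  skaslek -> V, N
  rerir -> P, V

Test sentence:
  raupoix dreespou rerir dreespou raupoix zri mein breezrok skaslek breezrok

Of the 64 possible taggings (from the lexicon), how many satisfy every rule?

2

Candidates per position — 1:raupoix {A,P}; 2:dreespou {A,V}; 3:rerir {P,V}; 4:dreespou {A,V}; 5:raupoix {A,P}; 6:zri {A}; 7:mein {D}; 8:breezrok {P}; 9:skaslek {V,N}; 10:breezrok {P}.
There are 64 candidate sequences in total.
The sequences that satisfy every rule: A A P A A A D P V P; A A V A A A D P V P.
Count = 2.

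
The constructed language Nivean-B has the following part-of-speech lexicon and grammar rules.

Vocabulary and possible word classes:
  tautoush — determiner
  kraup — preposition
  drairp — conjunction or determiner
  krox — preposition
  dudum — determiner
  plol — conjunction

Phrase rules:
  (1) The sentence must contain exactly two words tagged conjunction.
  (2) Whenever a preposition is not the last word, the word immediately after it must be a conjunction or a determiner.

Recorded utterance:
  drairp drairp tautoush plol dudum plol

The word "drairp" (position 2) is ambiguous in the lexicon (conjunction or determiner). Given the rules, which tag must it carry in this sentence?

determiner

Candidates per position — 1:drairp {conjunction,determiner}; 2:drairp {conjunction,determiner}; 3:tautoush {determiner}; 4:plol {conjunction}; 5:dudum {determiner}; 6:plol {conjunction}.
Position 1: conjunction is ruled out by rule 1; that leaves determiner.
Position 2: conjunction is ruled out by rule 1; that leaves determiner.
The only consistent sequence is: determiner determiner determiner conjunction determiner conjunction.
Checking: rule 1 ok; rule 2 ok.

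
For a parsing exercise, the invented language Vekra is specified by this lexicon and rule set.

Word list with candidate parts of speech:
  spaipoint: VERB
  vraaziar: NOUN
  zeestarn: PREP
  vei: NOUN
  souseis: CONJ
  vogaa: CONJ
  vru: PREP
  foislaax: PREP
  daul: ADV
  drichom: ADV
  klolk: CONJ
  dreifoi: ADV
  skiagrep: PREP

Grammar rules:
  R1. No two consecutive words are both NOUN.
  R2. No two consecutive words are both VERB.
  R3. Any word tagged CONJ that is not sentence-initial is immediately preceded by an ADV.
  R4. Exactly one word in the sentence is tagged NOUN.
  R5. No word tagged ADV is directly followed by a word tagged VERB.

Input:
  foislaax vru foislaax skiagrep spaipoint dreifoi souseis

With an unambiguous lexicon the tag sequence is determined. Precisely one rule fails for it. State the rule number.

4

Fixed tagging: PREP PREP PREP PREP VERB ADV CONJ.
Checking each rule: R1 ✓, R2 ✓, R3 ✓, R4 ✗, R5 ✓.
Only rule 4 fails.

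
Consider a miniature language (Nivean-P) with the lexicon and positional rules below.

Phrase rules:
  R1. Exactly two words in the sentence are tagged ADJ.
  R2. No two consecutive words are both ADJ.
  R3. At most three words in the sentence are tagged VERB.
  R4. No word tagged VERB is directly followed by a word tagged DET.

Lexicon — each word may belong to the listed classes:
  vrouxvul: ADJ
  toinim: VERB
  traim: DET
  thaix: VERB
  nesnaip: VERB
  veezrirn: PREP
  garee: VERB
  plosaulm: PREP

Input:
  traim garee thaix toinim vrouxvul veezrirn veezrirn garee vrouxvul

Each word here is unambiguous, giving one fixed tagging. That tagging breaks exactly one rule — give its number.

Fixed tagging: DET VERB VERB VERB ADJ PREP PREP VERB ADJ.
Applying the rules: R1 ✓, R2 ✓, R3 ✗, R4 ✓.
Only rule 3 fails.

3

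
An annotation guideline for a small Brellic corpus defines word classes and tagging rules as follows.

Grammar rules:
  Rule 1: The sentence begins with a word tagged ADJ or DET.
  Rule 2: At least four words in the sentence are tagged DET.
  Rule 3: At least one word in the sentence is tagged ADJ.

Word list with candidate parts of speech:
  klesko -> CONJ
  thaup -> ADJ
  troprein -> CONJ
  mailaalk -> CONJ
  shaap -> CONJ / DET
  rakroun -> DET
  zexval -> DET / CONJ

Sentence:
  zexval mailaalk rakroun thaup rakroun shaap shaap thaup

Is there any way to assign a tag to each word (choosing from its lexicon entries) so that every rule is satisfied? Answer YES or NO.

Candidates per position — 1:zexval {DET,CONJ}; 2:mailaalk {CONJ}; 3:rakroun {DET}; 4:thaup {ADJ}; 5:rakroun {DET}; 6:shaap {CONJ,DET}; 7:shaap {CONJ,DET}; 8:thaup {ADJ}.
One satisfying assignment: DET CONJ DET ADJ DET CONJ DET ADJ.
Rule-by-rule: rule 1 holds; rule 2 holds; rule 3 holds.

YES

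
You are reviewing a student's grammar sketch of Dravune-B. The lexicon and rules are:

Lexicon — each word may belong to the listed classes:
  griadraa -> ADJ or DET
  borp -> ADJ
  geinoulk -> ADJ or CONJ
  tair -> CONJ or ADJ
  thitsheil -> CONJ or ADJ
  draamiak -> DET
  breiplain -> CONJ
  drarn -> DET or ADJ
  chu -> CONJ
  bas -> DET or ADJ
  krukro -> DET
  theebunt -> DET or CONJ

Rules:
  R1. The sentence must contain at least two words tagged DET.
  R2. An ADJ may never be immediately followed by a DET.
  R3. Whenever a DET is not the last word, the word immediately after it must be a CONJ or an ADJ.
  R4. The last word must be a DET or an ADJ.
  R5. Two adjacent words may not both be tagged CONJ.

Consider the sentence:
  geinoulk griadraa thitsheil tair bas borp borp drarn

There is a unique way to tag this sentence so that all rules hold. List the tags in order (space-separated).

CONJ DET ADJ CONJ DET ADJ ADJ ADJ

Candidates per position — 1:geinoulk {ADJ,CONJ}; 2:griadraa {ADJ,DET}; 3:thitsheil {CONJ,ADJ}; 4:tair {CONJ,ADJ}; 5:bas {DET,ADJ}; 6:borp {ADJ}; 7:borp {ADJ}; 8:drarn {DET,ADJ}.
Position 8: tagging it DET would leave rule 2 unsatisfiable, so it must be ADJ.
Position 2: tagging it ADJ would leave rule 1 unsatisfiable, so it must be DET.
Position 5: tagging it ADJ would leave rule 1 unsatisfiable, so it must be DET.
Position 1: tagging it ADJ would leave rule 2 unsatisfiable, so it must be CONJ.
Position 4: tagging it ADJ would leave rule 2 unsatisfiable, so it must be CONJ.
Position 3: tagging it CONJ would leave rule 5 unsatisfiable, so it must be ADJ.
So the tagging must be: CONJ DET ADJ CONJ DET ADJ ADJ ADJ.
Verifying each rule — rule 1 ok; rule 2 ok; rule 3 ok; rule 4 ok; rule 5 ok.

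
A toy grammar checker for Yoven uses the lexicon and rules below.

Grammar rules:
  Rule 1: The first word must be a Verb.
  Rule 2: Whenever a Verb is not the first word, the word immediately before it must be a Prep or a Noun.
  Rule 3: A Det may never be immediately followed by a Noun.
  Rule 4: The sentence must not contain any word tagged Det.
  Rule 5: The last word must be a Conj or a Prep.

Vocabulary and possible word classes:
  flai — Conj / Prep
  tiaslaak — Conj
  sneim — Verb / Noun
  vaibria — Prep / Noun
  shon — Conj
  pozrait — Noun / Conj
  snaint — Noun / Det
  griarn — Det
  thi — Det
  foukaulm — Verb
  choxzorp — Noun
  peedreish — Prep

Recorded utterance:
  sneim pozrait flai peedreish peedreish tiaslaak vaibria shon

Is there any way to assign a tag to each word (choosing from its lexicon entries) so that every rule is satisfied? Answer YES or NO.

YES

Candidates per position — 1:sneim {Verb,Noun}; 2:pozrait {Noun,Conj}; 3:flai {Conj,Prep}; 4:peedreish {Prep}; 5:peedreish {Prep}; 6:tiaslaak {Conj}; 7:vaibria {Prep,Noun}; 8:shon {Conj}.
One satisfying assignment: Verb Noun Prep Prep Prep Conj Prep Conj.
Verifying each rule — rule 1 ✓; rule 2 ✓; rule 3 ✓; rule 4 ✓; rule 5 ✓.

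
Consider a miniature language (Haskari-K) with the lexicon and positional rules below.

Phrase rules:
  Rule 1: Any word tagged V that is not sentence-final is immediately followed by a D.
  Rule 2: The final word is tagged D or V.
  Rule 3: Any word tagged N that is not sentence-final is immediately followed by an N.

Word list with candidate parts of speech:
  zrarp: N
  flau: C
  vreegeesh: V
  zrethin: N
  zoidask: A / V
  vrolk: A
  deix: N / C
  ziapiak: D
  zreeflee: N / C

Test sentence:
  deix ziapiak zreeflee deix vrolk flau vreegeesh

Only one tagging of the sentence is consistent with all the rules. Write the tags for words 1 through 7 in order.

C D C C A C V

Candidates per position — 1:deix {N,C}; 2:ziapiak {D}; 3:zreeflee {N,C}; 4:deix {N,C}; 5:vrolk {A}; 6:flau {C}; 7:vreegeesh {V}.
Word 1 cannot be N — rule 3 would then fail for every completion. It is C.
Word 3 cannot be N — rule 3 would then fail for every completion. It is C.
Word 4 cannot be N — rule 3 would then fail for every completion. It is C.
So the tagging must be: C D C C A C V.
Rule-by-rule: rule 1 holds; rule 2 holds; rule 3 holds.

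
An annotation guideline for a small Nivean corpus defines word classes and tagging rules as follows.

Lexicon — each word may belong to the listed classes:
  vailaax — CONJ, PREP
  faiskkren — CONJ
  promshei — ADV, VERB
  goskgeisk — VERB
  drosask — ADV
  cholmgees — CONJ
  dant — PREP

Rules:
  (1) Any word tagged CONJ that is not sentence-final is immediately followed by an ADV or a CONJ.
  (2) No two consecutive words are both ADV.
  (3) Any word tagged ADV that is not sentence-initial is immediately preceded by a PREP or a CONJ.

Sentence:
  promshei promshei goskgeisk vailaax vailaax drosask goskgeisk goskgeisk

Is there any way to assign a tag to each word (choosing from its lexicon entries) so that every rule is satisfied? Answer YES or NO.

Candidates per position — 1:promshei {ADV,VERB}; 2:promshei {ADV,VERB}; 3:goskgeisk {VERB}; 4:vailaax {CONJ,PREP}; 5:vailaax {CONJ,PREP}; 6:drosask {ADV}; 7:goskgeisk {VERB}; 8:goskgeisk {VERB}.
One satisfying assignment: ADV VERB VERB PREP PREP ADV VERB VERB.
Verifying each rule — rule 1 ✓; rule 2 ✓; rule 3 ✓.

YES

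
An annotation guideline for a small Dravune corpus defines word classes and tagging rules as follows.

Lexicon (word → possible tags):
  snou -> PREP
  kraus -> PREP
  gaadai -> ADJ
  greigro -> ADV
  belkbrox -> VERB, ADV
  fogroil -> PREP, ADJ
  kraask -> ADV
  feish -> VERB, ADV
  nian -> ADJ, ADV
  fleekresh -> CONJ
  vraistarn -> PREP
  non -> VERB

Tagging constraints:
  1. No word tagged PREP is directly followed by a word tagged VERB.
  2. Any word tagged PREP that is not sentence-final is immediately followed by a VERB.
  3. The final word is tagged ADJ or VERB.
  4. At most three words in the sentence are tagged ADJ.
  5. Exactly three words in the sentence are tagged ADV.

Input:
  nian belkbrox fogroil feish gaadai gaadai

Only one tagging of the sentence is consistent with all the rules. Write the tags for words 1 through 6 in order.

ADV ADV ADJ ADV ADJ ADJ

Candidates per position — 1:nian {ADJ,ADV}; 2:belkbrox {VERB,ADV}; 3:fogroil {PREP,ADJ}; 4:feish {VERB,ADV}; 5:gaadai {ADJ}; 6:gaadai {ADJ}.
If word 1 were ADJ, no tagging could satisfy rule 5; so word 1 is ADV.
If word 2 were VERB, no tagging could satisfy rule 5; so word 2 is ADV.
If word 4 were VERB, no tagging could satisfy rule 5; so word 4 is ADV.
If word 3 were PREP, no tagging could satisfy rule 2; so word 3 is ADJ.
That leaves exactly one tagging: ADV ADV ADJ ADV ADJ ADJ.
Checking: rule 1 ok; rule 2 ok; rule 3 ok; rule 4 ok; rule 5 ok.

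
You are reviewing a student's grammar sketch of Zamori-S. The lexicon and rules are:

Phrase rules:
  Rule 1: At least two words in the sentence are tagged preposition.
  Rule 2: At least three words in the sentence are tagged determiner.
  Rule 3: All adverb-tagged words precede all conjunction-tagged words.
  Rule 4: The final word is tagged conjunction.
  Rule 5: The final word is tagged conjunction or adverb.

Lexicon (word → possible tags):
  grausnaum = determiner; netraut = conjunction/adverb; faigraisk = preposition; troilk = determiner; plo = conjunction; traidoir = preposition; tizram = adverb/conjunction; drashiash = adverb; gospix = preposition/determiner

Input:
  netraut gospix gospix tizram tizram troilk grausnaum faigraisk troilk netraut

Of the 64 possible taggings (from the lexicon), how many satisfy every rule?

12

Candidates per position — 1:netraut {conjunction,adverb}; 2:gospix {preposition,determiner}; 3:gospix {preposition,determiner}; 4:tizram {adverb,conjunction}; 5:tizram {adverb,conjunction}; 6:troilk {determiner}; 7:grausnaum {determiner}; 8:faigraisk {preposition}; 9:troilk {determiner}; 10:netraut {conjunction,adverb}.
There are 64 candidate sequences in total.
Checking each against the rules leaves 12 sequences.
Count = 12.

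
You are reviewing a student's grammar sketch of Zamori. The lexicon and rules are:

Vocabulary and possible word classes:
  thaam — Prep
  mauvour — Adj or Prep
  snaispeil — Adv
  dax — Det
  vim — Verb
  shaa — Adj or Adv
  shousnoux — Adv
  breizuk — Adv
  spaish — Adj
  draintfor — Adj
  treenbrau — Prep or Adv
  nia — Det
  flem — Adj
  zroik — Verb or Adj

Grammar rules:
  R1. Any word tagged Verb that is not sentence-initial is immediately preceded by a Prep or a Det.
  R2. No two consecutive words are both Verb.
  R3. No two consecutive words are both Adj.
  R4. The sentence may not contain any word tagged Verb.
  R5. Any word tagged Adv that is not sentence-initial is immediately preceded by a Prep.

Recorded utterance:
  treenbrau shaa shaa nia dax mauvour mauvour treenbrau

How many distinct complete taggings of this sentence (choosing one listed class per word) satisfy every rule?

5

Candidates per position — 1:treenbrau {Prep,Adv}; 2:shaa {Adj,Adv}; 3:shaa {Adj,Adv}; 4:nia {Det}; 5:dax {Det}; 6:mauvour {Adj,Prep}; 7:mauvour {Adj,Prep}; 8:treenbrau {Prep,Adv}.
There are 64 candidate sequences in total.
The sequences that satisfy every rule: Prep Adv Adj Det Det Adj Prep Prep; Prep Adv Adj Det Det Adj Prep Adv; Prep Adv Adj Det Det Prep Adj Prep; Prep Adv Adj Det Det Prep Prep Prep; Prep Adv Adj Det Det Prep Prep Adv.
Count = 5.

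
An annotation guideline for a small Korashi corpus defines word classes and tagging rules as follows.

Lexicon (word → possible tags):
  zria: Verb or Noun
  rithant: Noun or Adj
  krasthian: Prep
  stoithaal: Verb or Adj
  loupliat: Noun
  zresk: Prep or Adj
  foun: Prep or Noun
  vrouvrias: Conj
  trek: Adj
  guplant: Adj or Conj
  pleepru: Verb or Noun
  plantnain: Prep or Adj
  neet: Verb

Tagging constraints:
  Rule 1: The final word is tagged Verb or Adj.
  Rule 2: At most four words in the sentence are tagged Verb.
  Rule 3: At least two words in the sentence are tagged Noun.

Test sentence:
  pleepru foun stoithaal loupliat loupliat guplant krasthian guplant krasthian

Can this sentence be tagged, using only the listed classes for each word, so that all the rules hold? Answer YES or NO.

Candidates per position — 1:pleepru {Verb,Noun}; 2:foun {Prep,Noun}; 3:stoithaal {Verb,Adj}; 4:loupliat {Noun}; 5:loupliat {Noun}; 6:guplant {Adj,Conj}; 7:krasthian {Prep}; 8:guplant {Adj,Conj}; 9:krasthian {Prep}.
Rule 1 cannot be satisfied by any choice of tags from the lexicon.
So there is no consistent tagging.

NO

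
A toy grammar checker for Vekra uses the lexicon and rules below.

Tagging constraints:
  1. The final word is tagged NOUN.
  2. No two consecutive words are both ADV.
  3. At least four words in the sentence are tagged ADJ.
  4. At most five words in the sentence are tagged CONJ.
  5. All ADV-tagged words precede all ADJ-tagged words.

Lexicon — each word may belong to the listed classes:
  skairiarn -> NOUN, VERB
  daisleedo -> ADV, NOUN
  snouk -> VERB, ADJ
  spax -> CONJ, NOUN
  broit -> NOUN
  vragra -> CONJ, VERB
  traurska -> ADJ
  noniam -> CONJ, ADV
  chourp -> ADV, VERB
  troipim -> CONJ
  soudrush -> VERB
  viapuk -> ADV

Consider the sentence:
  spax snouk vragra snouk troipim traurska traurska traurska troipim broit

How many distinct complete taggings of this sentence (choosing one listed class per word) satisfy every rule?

Candidates per position — 1:spax {CONJ,NOUN}; 2:snouk {VERB,ADJ}; 3:vragra {CONJ,VERB}; 4:snouk {VERB,ADJ}; 5:troipim {CONJ}; 6:traurska {ADJ}; 7:traurska {ADJ}; 8:traurska {ADJ}; 9:troipim {CONJ}; 10:broit {NOUN}.
There are 16 candidate sequences in total.
Checking each against the rules leaves 12 sequences.
Count = 12.

12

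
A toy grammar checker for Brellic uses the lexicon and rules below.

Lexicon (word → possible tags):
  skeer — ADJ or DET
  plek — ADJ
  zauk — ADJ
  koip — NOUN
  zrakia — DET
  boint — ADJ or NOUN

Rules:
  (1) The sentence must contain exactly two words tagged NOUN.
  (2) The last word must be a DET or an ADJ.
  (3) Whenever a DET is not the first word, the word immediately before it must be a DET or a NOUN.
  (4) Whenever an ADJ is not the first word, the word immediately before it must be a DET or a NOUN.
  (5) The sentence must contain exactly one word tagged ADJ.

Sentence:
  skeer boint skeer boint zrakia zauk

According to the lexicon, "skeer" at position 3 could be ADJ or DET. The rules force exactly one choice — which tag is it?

DET

Candidates per position — 1:skeer {ADJ,DET}; 2:boint {ADJ,NOUN}; 3:skeer {ADJ,DET}; 4:boint {ADJ,NOUN}; 5:zrakia {DET}; 6:zauk {ADJ}.
Position 1: ADJ is ruled out by rule 5; that leaves DET.
Position 2: ADJ is ruled out by rule 1; that leaves NOUN.
Position 3: ADJ is ruled out by rule 5; that leaves DET.
Position 4: ADJ is ruled out by rule 1; that leaves NOUN.
The unique satisfying tagging is: DET NOUN DET NOUN DET ADJ.
Check: rule 1 holds; rule 2 holds; rule 3 holds; rule 4 holds; rule 5 holds.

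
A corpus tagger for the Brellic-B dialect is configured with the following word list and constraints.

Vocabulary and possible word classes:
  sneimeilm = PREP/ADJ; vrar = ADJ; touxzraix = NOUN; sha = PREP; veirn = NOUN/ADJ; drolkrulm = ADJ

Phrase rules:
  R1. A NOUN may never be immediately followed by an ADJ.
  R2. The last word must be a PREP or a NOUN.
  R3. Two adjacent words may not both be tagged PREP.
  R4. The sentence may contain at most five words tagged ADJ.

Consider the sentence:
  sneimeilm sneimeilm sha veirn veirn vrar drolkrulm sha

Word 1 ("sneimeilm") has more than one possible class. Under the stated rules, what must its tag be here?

Candidates per position — 1:sneimeilm {PREP,ADJ}; 2:sneimeilm {PREP,ADJ}; 3:sha {PREP}; 4:veirn {NOUN,ADJ}; 5:veirn {NOUN,ADJ}; 6:vrar {ADJ}; 7:drolkrulm {ADJ}; 8:sha {PREP}.
Position 2: tagging it PREP would leave rule 3 unsatisfiable, so it must be ADJ.
Position 4: tagging it NOUN would leave rule 1 unsatisfiable, so it must be ADJ.
Position 5: tagging it NOUN would leave rule 1 unsatisfiable, so it must be ADJ.
Position 1: tagging it ADJ would leave rule 4 unsatisfiable, so it must be PREP.
So the tagging must be: PREP ADJ PREP ADJ ADJ ADJ ADJ PREP.
Rule-by-rule: rule 1 ok; rule 2 ok; rule 3 ok; rule 4 ok.

PREP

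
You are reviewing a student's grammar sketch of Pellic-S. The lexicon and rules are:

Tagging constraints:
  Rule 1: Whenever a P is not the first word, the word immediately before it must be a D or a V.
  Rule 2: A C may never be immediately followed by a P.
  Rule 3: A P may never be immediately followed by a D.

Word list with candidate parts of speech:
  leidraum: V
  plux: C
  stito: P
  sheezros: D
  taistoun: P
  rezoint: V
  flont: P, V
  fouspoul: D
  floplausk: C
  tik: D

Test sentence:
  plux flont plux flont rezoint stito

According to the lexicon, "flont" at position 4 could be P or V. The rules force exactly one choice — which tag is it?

Candidates per position — 1:plux {C}; 2:flont {P,V}; 3:plux {C}; 4:flont {P,V}; 5:rezoint {V}; 6:stito {P}.
Word 2 cannot be P — rule 1 would then fail for every completion. It is V.
Word 4 cannot be P — rule 1 would then fail for every completion. It is V.
The unique satisfying tagging is: C V C V V P.
Verifying each rule — rule 1 holds; rule 2 holds; rule 3 holds.

V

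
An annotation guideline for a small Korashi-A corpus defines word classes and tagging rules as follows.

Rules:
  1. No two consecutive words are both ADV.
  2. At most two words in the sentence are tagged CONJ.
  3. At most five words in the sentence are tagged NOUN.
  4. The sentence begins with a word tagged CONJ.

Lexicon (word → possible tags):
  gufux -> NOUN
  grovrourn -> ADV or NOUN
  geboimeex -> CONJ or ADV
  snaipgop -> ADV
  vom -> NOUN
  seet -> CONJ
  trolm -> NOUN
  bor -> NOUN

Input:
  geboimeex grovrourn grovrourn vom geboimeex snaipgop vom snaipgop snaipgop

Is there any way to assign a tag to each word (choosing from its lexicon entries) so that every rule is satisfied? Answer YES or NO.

NO

Candidates per position — 1:geboimeex {CONJ,ADV}; 2:grovrourn {ADV,NOUN}; 3:grovrourn {ADV,NOUN}; 4:vom {NOUN}; 5:geboimeex {CONJ,ADV}; 6:snaipgop {ADV}; 7:vom {NOUN}; 8:snaipgop {ADV}; 9:snaipgop {ADV}.
Rule 1 cannot be satisfied by any choice of tags from the lexicon.
So there is no consistent tagging.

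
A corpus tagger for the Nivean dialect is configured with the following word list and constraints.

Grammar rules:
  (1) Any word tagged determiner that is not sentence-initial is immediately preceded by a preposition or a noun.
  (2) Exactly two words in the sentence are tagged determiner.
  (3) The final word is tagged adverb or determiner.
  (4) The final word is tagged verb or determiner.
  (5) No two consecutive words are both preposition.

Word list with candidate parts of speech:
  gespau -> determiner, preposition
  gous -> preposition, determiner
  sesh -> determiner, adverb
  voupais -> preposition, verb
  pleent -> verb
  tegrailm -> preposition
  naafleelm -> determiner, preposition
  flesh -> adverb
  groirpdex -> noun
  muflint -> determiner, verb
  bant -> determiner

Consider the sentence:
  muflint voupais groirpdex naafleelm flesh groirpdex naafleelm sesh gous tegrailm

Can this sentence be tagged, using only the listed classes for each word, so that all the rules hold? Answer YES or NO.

NO

Candidates per position — 1:muflint {determiner,verb}; 2:voupais {preposition,verb}; 3:groirpdex {noun}; 4:naafleelm {determiner,preposition}; 5:flesh {adverb}; 6:groirpdex {noun}; 7:naafleelm {determiner,preposition}; 8:sesh {determiner,adverb}; 9:gous {preposition,determiner}; 10:tegrailm {preposition}.
Rule 3 cannot be satisfied by any choice of tags from the lexicon.
So there is no consistent tagging.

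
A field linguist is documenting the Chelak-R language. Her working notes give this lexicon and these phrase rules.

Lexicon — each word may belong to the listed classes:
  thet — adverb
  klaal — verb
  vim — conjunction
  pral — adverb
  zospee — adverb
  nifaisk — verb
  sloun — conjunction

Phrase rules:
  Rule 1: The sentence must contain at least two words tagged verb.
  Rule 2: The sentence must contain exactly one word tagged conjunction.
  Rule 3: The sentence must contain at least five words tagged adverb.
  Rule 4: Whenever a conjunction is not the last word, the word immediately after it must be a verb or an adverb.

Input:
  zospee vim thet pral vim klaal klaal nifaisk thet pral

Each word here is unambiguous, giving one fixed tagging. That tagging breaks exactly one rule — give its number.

Fixed tagging: adverb conjunction adverb adverb conjunction verb verb verb adverb adverb.
Rule check: R1 pass, R2 fail, R3 pass, R4 pass.
Only rule 2 fails.

2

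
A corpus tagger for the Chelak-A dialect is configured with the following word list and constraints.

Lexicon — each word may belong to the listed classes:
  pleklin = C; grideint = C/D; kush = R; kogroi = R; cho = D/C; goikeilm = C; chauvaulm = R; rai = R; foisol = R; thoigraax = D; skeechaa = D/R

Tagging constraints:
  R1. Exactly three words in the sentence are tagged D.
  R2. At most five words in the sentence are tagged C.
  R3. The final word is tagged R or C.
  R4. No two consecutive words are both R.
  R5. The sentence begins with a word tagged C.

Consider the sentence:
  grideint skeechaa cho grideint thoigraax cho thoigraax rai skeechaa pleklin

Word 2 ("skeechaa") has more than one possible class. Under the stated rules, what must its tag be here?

R

Candidates per position — 1:grideint {C,D}; 2:skeechaa {D,R}; 3:cho {D,C}; 4:grideint {C,D}; 5:thoigraax {D}; 6:cho {D,C}; 7:thoigraax {D}; 8:rai {R}; 9:skeechaa {D,R}; 10:pleklin {C}.
At position 1, choosing D makes rule 5 impossible to satisfy; hence C.
At position 9, choosing R makes rule 4 impossible to satisfy; hence D.
At position 2, choosing D makes rule 1 impossible to satisfy; hence R.
At position 3, choosing D makes rule 1 impossible to satisfy; hence C.
At position 4, choosing D makes rule 1 impossible to satisfy; hence C.
At position 6, choosing D makes rule 1 impossible to satisfy; hence C.
The unique satisfying tagging is: C R C C D C D R D C.
Verifying each rule — rule 1 holds; rule 2 holds; rule 3 holds; rule 4 holds; rule 5 holds.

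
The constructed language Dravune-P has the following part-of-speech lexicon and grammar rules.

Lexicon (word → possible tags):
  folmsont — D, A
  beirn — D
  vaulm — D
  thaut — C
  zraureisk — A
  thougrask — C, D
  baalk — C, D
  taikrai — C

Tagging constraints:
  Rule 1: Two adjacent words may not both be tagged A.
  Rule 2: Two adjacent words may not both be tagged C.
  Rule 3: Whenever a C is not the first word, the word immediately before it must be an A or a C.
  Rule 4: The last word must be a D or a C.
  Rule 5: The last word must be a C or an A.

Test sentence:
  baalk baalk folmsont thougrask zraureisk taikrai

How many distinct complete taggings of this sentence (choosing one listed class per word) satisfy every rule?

6

Candidates per position — 1:baalk {C,D}; 2:baalk {C,D}; 3:folmsont {D,A}; 4:thougrask {C,D}; 5:zraureisk {A}; 6:taikrai {C}.
There are 16 candidate sequences in total.
Checking each against the rules leaves 6 sequences.
Count = 6.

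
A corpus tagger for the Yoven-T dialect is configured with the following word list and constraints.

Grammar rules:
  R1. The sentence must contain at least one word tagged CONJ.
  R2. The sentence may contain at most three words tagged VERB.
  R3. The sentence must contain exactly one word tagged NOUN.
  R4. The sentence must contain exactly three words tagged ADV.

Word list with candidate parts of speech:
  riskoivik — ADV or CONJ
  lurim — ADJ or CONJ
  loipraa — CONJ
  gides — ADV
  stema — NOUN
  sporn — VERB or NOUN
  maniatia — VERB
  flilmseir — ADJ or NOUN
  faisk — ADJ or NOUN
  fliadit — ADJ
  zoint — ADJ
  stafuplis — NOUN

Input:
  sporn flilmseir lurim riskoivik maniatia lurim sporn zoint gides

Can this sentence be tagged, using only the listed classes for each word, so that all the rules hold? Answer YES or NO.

Candidates per position — 1:sporn {VERB,NOUN}; 2:flilmseir {ADJ,NOUN}; 3:lurim {ADJ,CONJ}; 4:riskoivik {ADV,CONJ}; 5:maniatia {VERB}; 6:lurim {ADJ,CONJ}; 7:sporn {VERB,NOUN}; 8:zoint {ADJ}; 9:gides {ADV}.
Rule 4 cannot be satisfied by any choice of tags from the lexicon.
So there is no consistent tagging.

NO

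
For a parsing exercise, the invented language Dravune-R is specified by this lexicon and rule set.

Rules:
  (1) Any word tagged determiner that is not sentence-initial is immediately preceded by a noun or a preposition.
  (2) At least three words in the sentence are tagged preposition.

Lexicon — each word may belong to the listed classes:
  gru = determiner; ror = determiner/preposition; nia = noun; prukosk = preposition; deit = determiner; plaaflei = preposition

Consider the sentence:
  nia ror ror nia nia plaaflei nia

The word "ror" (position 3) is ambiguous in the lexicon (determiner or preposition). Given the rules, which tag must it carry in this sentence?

preposition

Candidates per position — 1:nia {noun}; 2:ror {determiner,preposition}; 3:ror {determiner,preposition}; 4:nia {noun}; 5:nia {noun}; 6:plaaflei {preposition}; 7:nia {noun}.
Word 2 cannot be determiner — rule 2 would then fail for every completion. It is preposition.
Word 3 cannot be determiner — rule 2 would then fail for every completion. It is preposition.
So the tagging must be: noun preposition preposition noun noun preposition noun.
Verifying each rule — rule 1 ok; rule 2 ok.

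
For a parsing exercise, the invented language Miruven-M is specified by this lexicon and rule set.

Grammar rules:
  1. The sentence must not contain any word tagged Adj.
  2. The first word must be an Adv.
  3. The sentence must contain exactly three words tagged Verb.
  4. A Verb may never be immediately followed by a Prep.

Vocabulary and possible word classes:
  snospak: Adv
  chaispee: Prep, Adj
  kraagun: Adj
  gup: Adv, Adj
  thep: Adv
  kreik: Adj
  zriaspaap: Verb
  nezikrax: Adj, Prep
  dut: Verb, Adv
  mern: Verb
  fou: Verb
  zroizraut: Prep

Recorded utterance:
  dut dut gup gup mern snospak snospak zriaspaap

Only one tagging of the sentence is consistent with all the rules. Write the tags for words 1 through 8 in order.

Adv Verb Adv Adv Verb Adv Adv Verb

Candidates per position — 1:dut {Verb,Adv}; 2:dut {Verb,Adv}; 3:gup {Adv,Adj}; 4:gup {Adv,Adj}; 5:mern {Verb}; 6:snospak {Adv}; 7:snospak {Adv}; 8:zriaspaap {Verb}.
Position 1: tagging it Verb would leave rule 2 unsatisfiable, so it must be Adv.
Position 2: tagging it Adv would leave rule 3 unsatisfiable, so it must be Verb.
Position 3: tagging it Adj would leave rule 1 unsatisfiable, so it must be Adv.
Position 4: tagging it Adj would leave rule 1 unsatisfiable, so it must be Adv.
So the tagging must be: Adv Verb Adv Adv Verb Adv Adv Verb.
Rule-by-rule: rule 1 ok; rule 2 ok; rule 3 ok; rule 4 ok.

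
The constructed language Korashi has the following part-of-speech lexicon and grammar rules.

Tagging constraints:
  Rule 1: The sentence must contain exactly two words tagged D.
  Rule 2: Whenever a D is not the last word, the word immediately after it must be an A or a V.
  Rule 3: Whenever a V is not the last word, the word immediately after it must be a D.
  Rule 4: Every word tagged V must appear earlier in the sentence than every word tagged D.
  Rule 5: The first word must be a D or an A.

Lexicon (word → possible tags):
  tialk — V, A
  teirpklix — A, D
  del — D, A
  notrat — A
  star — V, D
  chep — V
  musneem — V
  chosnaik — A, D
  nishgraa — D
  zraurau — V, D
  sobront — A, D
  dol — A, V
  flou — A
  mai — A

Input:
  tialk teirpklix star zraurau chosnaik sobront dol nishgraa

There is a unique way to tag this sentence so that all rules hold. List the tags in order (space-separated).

Candidates per position — 1:tialk {V,A}; 2:teirpklix {A,D}; 3:star {V,D}; 4:zraurau {V,D}; 5:chosnaik {A,D}; 6:sobront {A,D}; 7:dol {A,V}; 8:nishgraa {D}.
At position 1, choosing V makes rule 5 impossible to satisfy; hence A.
The remaining ambiguous positions (2, 3, 4, 5, 6, 7) are resolved jointly — only one combination satisfies every rule.
The unique satisfying tagging is: A A V D A A A D.
Rule-by-rule: rule 1 holds; rule 2 holds; rule 3 holds; rule 4 holds; rule 5 holds.

A A V D A A A D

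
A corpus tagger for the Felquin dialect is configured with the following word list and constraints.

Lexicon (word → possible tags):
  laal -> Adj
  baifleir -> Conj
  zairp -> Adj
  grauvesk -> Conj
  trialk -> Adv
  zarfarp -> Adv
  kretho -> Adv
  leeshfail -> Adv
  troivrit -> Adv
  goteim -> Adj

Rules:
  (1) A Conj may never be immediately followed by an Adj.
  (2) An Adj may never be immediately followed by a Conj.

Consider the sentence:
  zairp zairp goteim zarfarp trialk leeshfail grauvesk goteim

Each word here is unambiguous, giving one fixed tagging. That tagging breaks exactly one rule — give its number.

Fixed tagging: Adj Adj Adj Adv Adv Adv Conj Adj.
Checking each rule: R1 violated, R2 holds.
Only rule 1 fails.

1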